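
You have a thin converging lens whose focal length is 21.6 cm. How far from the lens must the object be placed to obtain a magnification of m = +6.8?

18.4 cm

m = −d_i/d_o ⇒ d_i = −m·d_o.
1/f = 1/d_o + 1/d_i = 1/d_o − 1/(m·d_o) = (1 − 1/m)/d_o, so d_o = f(1 − 1/m) = (21.60)(1 − 1/(+6.8)) = 18.4 cm.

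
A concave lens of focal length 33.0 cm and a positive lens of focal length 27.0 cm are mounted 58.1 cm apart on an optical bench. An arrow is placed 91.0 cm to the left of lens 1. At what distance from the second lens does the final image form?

40.2 cm

Lens 1 is diverging, so f₁ = −33.0 cm.
Lens 1: 1/d_i1 = 1/f₁ − 1/d_o1 = 1/(-33.0) − 1/(91.0) = -0.04129, so d_i1 = -24.22 cm.
The intermediate image is 24.22 cm to the left of lens 1 (virtual), which is 58.1 − (-24.22) = 82.32 cm to the left of lens 2, so d_o2 = +82.32 cm.
Lens 2: 1/d_i2 = 1/f₂ − 1/d_o2 = 1/(27.0) − 1/(82.32) = 0.02489, so d_i2 = 40.2 cm.
The final image is real, 40.2 cm to the right of lens 2 (overall magnification ≈ -0.13).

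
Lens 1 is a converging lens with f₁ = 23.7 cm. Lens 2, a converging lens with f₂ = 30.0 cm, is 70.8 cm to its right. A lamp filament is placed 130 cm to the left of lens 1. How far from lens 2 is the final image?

Lens 1: 1/d_i1 = 1/f₁ − 1/d_o1 = 1/(23.7) − 1/(130) = 0.03450, so d_i1 = 28.98 cm.
The intermediate image is 28.98 cm to the right of lens 1, which is 70.8 − (28.98) = 41.82 cm to the left of lens 2, so d_o2 = +41.82 cm.
Lens 2: 1/d_i2 = 1/f₂ − 1/d_o2 = 1/(30.0) − 1/(41.82) = 0.009421, so d_i2 = 106 cm.
The final image is real, 106 cm to the right of lens 2 (overall magnification ≈ 0.57).

106 cm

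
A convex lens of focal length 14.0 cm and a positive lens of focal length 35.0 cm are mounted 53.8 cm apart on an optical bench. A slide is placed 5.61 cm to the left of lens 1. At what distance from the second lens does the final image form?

Lens 1: 1/d_i1 = 1/f₁ − 1/d_o1 = 1/(14.0) − 1/(5.61) = -0.1068, so d_i1 = -9.361 cm.
The intermediate image is 9.361 cm to the left of lens 1 (virtual), which is 53.8 − (-9.361) = 63.16 cm to the left of lens 2, so d_o2 = +63.16 cm.
Lens 2: 1/d_i2 = 1/f₂ − 1/d_o2 = 1/(35.0) − 1/(63.16) = 0.01274, so d_i2 = 78.5 cm.
The final image is real, 78.5 cm to the right of lens 2 (overall magnification ≈ -2.1).

78.5 cm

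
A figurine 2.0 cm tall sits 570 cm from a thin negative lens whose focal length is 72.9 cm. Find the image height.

0.227 cm

For a negative lens, f = -72.9 cm.
1/d_i = 1/f − 1/d_o = 1/(-72.90) − 1/(570) = -0.01547, so d_i = -64.63 cm.
m = −d_i/d_o = +0.1134.
|h_i| = |m|·h_o = 0.1134 × 2.0 = 0.227 cm. The image is virtual, upright and reduced, on the same side as the object.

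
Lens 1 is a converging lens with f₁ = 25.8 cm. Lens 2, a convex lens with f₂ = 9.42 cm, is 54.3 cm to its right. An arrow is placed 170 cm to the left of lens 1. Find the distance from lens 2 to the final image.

15.6 cm

Lens 1: 1/d_i1 = 1/f₁ − 1/d_o1 = 1/(25.8) − 1/(170) = 0.03288, so d_i1 = 30.42 cm.
The intermediate image is 30.42 cm to the right of lens 1, which is 54.3 − (30.42) = 23.88 cm to the left of lens 2, so d_o2 = +23.88 cm.
Lens 2: 1/d_i2 = 1/f₂ − 1/d_o2 = 1/(9.42) − 1/(23.88) = 0.06428, so d_i2 = 15.6 cm.
The final image is real, 15.6 cm to the right of lens 2 (overall magnification ≈ 0.12).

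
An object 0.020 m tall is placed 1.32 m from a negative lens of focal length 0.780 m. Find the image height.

For a negative lens, f = -0.780 m.
1/d_i = 1/f − 1/d_o = 1/(-0.7800) − 1/(1.32) = -2.040, so d_i = -0.4903 m.
m = −d_i/d_o = +0.3714.
|h_i| = |m|·h_o = 0.3714 × 0.020 = 0.00743 m. The image is virtual, upright and reduced, on the same side as the object.

0.00743 m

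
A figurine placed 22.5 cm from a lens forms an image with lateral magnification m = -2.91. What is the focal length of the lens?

f = 16.7 cm (converging)

m = −d_i/d_o ⇒ d_i = −m·d_o = −(-2.91)·(22.5) = 65.48 cm.
1/f = 1/d_o + 1/d_i = 1/(22.5) + 1/(65.48) = 0.05972, so f = 16.7 cm.
Since f is positive, the lens is converging.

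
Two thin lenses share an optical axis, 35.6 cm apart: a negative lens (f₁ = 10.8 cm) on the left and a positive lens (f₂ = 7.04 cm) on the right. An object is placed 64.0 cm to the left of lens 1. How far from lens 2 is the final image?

Lens 1 is diverging, so f₁ = −10.8 cm.
Lens 1: 1/d_i1 = 1/f₁ − 1/d_o1 = 1/(-10.8) − 1/(64.0) = -0.1082, so d_i1 = -9.241 cm.
The intermediate image is 9.241 cm to the left of lens 1 (virtual), which is 35.6 − (-9.241) = 44.84 cm to the left of lens 2, so d_o2 = +44.84 cm.
Lens 2: 1/d_i2 = 1/f₂ − 1/d_o2 = 1/(7.04) − 1/(44.84) = 0.1197, so d_i2 = 8.35 cm.
The final image is real, 8.35 cm to the right of lens 2 (overall magnification ≈ -0.027).

8.35 cm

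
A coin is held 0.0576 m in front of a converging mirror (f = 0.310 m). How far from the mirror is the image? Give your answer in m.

0.0707 m

Mirror equation: 1/q = 1/f − 1/p = 1/(0.3100) − 1/(0.0576) = 3.226 − 17.36 = -14.14, so q = -0.0707 m.
The image is virtual, upright and enlarged, behind the mirror.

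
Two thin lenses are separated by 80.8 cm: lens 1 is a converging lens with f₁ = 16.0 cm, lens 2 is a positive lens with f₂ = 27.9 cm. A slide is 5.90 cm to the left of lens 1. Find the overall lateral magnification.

Lens 1: 1/d_i1 = 1/(16.0) − 1/(5.90) = -0.1070, so d_i1 = -9.347 cm; m₁ = −d_i1/d_o1 = +1.584.
d_o2 = 80.8 − (-9.347) = 90.15 cm.
Lens 2: 1/d_i2 = 1/(27.9) − 1/(90.15) = 0.02475, so d_i2 = 40.40 cm; m₂ = −d_i2/d_o2 = -0.4482.
m = m₁·m₂ = (+1.584)(-0.4482) = -0.710.

m = -0.710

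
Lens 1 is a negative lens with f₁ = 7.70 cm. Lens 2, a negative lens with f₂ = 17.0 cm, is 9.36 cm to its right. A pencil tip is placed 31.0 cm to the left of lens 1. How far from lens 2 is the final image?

8.12 cm

Lens 1 is diverging, so f₁ = −7.70 cm.
Lens 1: 1/d_i1 = 1/f₁ − 1/d_o1 = 1/(-7.70) − 1/(31.0) = -0.1621, so d_i1 = -6.168 cm.
The intermediate image is 6.168 cm to the left of lens 1 (virtual), which is 9.36 − (-6.168) = 15.53 cm to the left of lens 2, so d_o2 = +15.53 cm.
Lens 2 is diverging, so f₂ = −17.0 cm.
Lens 2: 1/d_i2 = 1/f₂ − 1/d_o2 = 1/(-17.0) − 1/(15.53) = -0.1232, so d_i2 = -8.12 cm.
The final image is virtual, 8.12 cm to the left of lens 2 (overall magnification ≈ 0.10).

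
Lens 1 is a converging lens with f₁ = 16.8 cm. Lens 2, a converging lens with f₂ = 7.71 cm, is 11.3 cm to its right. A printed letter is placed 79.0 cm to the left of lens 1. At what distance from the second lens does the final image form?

Lens 1: 1/d_i1 = 1/f₁ − 1/d_o1 = 1/(16.8) − 1/(79.0) = 0.04687, so d_i1 = 21.34 cm.
The intermediate image is 21.34 cm to the right of lens 1, which lies 10.04 cm to the right of lens 2 — a virtual object — so d_o2 = −10.04 cm.
Lens 2: 1/d_i2 = 1/f₂ − 1/d_o2 = 1/(7.71) − 1/(-10.04) = 0.2293, so d_i2 = 4.36 cm.
The final image is real, 4.36 cm to the right of lens 2 (overall magnification ≈ -0.12).

4.36 cm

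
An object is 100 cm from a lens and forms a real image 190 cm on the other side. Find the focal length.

Real image ⇒ d_i = +190 cm.
1/f = 1/d_o + 1/d_i = 1/(100) + 1/(190) = 0.01526, so f = 65.5 cm.
Since f is positive, the lens is converging.

f = 65.5 cm (converging)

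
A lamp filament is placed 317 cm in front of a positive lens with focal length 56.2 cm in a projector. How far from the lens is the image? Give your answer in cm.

68.3 cm

Thin-lens equation: 1/q = 1/f − 1/p = 1/(56.20) − 1/(317) = 0.01779 − 0.003155 = 0.01464, so q = 68.3 cm.
The image is real, inverted and reduced, on the far side of the lens.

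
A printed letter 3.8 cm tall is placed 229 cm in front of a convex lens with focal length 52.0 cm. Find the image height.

1.12 cm

1/d_i = 1/f − 1/d_o = 1/(52.00) − 1/(229) = 0.01486, so d_i = 67.28 cm.
m = −d_i/d_o = -0.2938.
|h_i| = |m|·h_o = 0.2938 × 3.8 = 1.12 cm. The image is real, inverted and reduced, on the far side of the lens.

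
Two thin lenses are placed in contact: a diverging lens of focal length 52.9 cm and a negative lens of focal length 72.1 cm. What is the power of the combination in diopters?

P₁ = 1/f₁ = 1/(-0.529 m) = -1.890 D; P₂ = 1/f₂ = 1/(-0.721 m) = -1.387 D.
For thin lenses in contact, P = P₁ + P₂ = (-1.890) + (-1.387) = -3.28 D.

P = -3.28 D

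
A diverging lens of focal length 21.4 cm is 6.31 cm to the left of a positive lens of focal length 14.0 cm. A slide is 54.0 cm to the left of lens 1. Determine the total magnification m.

f₁ = −21.4 cm (diverging).
Lens 1: 1/d_i1 = 1/(-21.4) − 1/(54.0) = -0.06525, so d_i1 = -15.33 cm; m₁ = −d_i1/d_o1 = +0.2839.
d_o2 = 6.31 − (-15.33) = 21.64 cm.
Lens 2: 1/d_i2 = 1/(14.0) − 1/(21.64) = 0.02522, so d_i2 = 39.65 cm; m₂ = −d_i2/d_o2 = -1.832.
m = m₁·m₂ = (+0.2839)(-1.832) = -0.520.

m = -0.520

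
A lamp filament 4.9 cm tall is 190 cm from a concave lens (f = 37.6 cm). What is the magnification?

m = +0.165

For a concave lens, f = -37.6 cm.
1/d_i = 1/f − 1/d_o = 1/(-37.60) − 1/(190) = -0.03186, so d_i = -31.39 cm.
m = −d_i/d_o = −(-31.39)/(190) = +0.165.
The image is virtual, upright and reduced, on the same side as the object.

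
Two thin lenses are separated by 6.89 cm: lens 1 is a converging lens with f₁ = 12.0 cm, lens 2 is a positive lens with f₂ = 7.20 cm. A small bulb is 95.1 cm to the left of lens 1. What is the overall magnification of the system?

Lens 1: 1/d_i1 = 1/(12.0) − 1/(95.1) = 0.07282, so d_i1 = 13.73 cm; m₁ = −d_i1/d_o1 = -0.1444.
d_o2 = 6.89 − (13.73) = -6.840 cm (virtual object).
Lens 2: 1/d_i2 = 1/(7.20) − 1/(-6.840) = 0.2851, so d_i2 = 3.508 cm; m₂ = −d_i2/d_o2 = +0.5128.
m = m₁·m₂ = (-0.1444)(+0.5128) = -0.0740.

m = -0.0740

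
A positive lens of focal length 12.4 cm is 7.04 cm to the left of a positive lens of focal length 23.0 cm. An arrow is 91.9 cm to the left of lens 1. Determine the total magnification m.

m = -0.118

Lens 1: 1/d_i1 = 1/(12.4) − 1/(91.9) = 0.06976, so d_i1 = 14.33 cm; m₁ = −d_i1/d_o1 = -0.1559.
d_o2 = 7.04 − (14.33) = -7.290 cm (virtual object).
Lens 2: 1/d_i2 = 1/(23.0) − 1/(-7.290) = 0.1807, so d_i2 = 5.535 cm; m₂ = −d_i2/d_o2 = +0.7593.
m = m₁·m₂ = (-0.1559)(+0.7593) = -0.118.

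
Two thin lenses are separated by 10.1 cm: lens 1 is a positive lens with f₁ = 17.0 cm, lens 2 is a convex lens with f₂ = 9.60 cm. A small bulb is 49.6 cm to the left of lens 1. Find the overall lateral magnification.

Lens 1: 1/d_i1 = 1/(17.0) − 1/(49.6) = 0.03866, so d_i1 = 25.87 cm; m₁ = −d_i1/d_o1 = -0.5216.
d_o2 = 10.1 − (25.87) = -15.77 cm (virtual object).
Lens 2: 1/d_i2 = 1/(9.60) − 1/(-15.77) = 0.1676, so d_i2 = 5.967 cm; m₂ = −d_i2/d_o2 = +0.3784.
m = m₁·m₂ = (-0.5216)(+0.3784) = -0.197.

m = -0.197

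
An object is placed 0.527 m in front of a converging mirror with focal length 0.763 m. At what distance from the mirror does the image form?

Mirror equation: 1/v = 1/f − 1/u = 1/(0.7630) − 1/(0.527) = 1.311 − 1.898 = -0.5869, so v = -1.70 m.
The image is virtual, upright and enlarged, behind the mirror.

1.70 m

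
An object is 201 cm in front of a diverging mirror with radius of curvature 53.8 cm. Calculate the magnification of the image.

f = R/2 = 53.8/2 = 26.90 cm; for a diverging mirror, f = -26.90 cm.
1/d_i = 1/f − 1/d_o = 1/(-26.90) − 1/(201) = -0.04215, so d_i = -23.72 cm.
m = −d_i/d_o = −(-23.72)/(201) = +0.118.
The image is virtual, upright and reduced, behind the mirror.

m = +0.118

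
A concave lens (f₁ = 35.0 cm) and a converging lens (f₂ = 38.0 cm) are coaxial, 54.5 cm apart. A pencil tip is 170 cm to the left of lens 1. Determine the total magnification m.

f₁ = −35.0 cm (diverging).
Lens 1: 1/d_i1 = 1/(-35.0) − 1/(170) = -0.03445, so d_i1 = -29.02 cm; m₁ = −d_i1/d_o1 = +0.1707.
d_o2 = 54.5 − (-29.02) = 83.52 cm.
Lens 2: 1/d_i2 = 1/(38.0) − 1/(83.52) = 0.01434, so d_i2 = 69.72 cm; m₂ = −d_i2/d_o2 = -0.8348.
m = m₁·m₂ = (+0.1707)(-0.8348) = -0.143.

m = -0.143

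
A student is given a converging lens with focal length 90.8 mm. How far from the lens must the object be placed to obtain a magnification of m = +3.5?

m = −d_i/d_o ⇒ d_i = −m·d_o.
1/f = 1/d_o + 1/d_i = 1/d_o − 1/(m·d_o) = (1 − 1/m)/d_o, so d_o = f(1 − 1/m) = (90.80)(1 − 1/(+3.5)) = 64.9 mm.

64.9 mm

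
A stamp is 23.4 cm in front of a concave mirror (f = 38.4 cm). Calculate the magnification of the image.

m = +2.56

1/d_i = 1/f − 1/d_o = 1/(38.40) − 1/(23.4) = -0.01669, so d_i = -59.90 cm.
m = −d_i/d_o = −(-59.90)/(23.4) = +2.56.
The image is virtual, upright and enlarged, behind the mirror.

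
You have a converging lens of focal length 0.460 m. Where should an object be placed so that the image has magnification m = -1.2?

0.843 m

m = −d_i/d_o ⇒ d_i = −m·d_o.
1/f = 1/d_o + 1/d_i = 1/d_o − 1/(m·d_o) = (1 − 1/m)/d_o, so d_o = f(1 − 1/m) = (0.4600)(1 − 1/(-1.2)) = 0.843 m.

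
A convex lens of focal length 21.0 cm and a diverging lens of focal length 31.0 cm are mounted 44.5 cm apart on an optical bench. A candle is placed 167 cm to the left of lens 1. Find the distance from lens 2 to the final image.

12.3 cm

Lens 1: 1/d_i1 = 1/f₁ − 1/d_o1 = 1/(21.0) − 1/(167) = 0.04163, so d_i1 = 24.02 cm.
The intermediate image is 24.02 cm to the right of lens 1, which is 44.5 − (24.02) = 20.48 cm to the left of lens 2, so d_o2 = +20.48 cm.
Lens 2 is diverging, so f₂ = −31.0 cm.
Lens 2: 1/d_i2 = 1/f₂ − 1/d_o2 = 1/(-31.0) − 1/(20.48) = -0.08109, so d_i2 = -12.3 cm.
The final image is virtual, 12.3 cm to the left of lens 2 (overall magnification ≈ -0.087).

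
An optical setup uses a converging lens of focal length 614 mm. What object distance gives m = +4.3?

m = −d_i/d_o ⇒ d_i = −m·d_o.
1/f = 1/d_o + 1/d_i = 1/d_o − 1/(m·d_o) = (1 − 1/m)/d_o, so d_o = f(1 − 1/m) = (614.0)(1 − 1/(+4.3)) = 471 mm.

471 mm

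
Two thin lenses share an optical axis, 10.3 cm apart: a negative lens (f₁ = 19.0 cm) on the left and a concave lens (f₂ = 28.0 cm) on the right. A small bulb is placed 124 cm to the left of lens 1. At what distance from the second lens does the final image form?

Lens 1 is diverging, so f₁ = −19.0 cm.
Lens 1: 1/d_i1 = 1/f₁ − 1/d_o1 = 1/(-19.0) − 1/(124) = -0.06070, so d_i1 = -16.48 cm.
The intermediate image is 16.48 cm to the left of lens 1 (virtual), which is 10.3 − (-16.48) = 26.78 cm to the left of lens 2, so d_o2 = +26.78 cm.
Lens 2 is diverging, so f₂ = −28.0 cm.
Lens 2: 1/d_i2 = 1/f₂ − 1/d_o2 = 1/(-28.0) − 1/(26.78) = -0.07306, so d_i2 = -13.7 cm.
The final image is virtual, 13.7 cm to the left of lens 2 (overall magnification ≈ 0.068).

13.7 cm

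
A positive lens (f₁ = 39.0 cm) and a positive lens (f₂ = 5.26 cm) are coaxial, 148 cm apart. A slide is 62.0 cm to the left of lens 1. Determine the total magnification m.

m = +0.237

Lens 1: 1/d_i1 = 1/(39.0) − 1/(62.0) = 0.009512, so d_i1 = 105.1 cm; m₁ = −d_i1/d_o1 = -1.695.
d_o2 = 148 − (105.1) = 42.90 cm.
Lens 2: 1/d_i2 = 1/(5.26) − 1/(42.90) = 0.1668, so d_i2 = 5.995 cm; m₂ = −d_i2/d_o2 = -0.1397.
m = m₁·m₂ = (-1.695)(-0.1397) = +0.237.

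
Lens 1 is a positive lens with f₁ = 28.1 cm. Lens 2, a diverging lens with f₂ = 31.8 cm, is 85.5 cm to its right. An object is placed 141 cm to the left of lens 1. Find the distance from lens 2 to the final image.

Lens 1: 1/d_i1 = 1/f₁ − 1/d_o1 = 1/(28.1) − 1/(141) = 0.02849, so d_i1 = 35.09 cm.
The intermediate image is 35.09 cm to the right of lens 1, which is 85.5 − (35.09) = 50.41 cm to the left of lens 2, so d_o2 = +50.41 cm.
Lens 2 is diverging, so f₂ = −31.8 cm.
Lens 2: 1/d_i2 = 1/f₂ − 1/d_o2 = 1/(-31.8) − 1/(50.41) = -0.05128, so d_i2 = -19.5 cm.
The final image is virtual, 19.5 cm to the left of lens 2 (overall magnification ≈ -0.096).

19.5 cm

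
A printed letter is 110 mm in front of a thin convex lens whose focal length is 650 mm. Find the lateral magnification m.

m = +1.20

1/d_i = 1/f − 1/d_o = 1/(650.0) − 1/(110) = -0.007552, so d_i = -132.4 mm.
m = −d_i/d_o = −(-132.4)/(110) = +1.20.
The image is virtual, upright and enlarged, on the same side as the object.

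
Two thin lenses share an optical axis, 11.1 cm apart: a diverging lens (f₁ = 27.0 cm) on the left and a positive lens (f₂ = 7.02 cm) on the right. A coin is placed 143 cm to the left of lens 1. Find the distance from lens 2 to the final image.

Lens 1 is diverging, so f₁ = −27.0 cm.
Lens 1: 1/d_i1 = 1/f₁ − 1/d_o1 = 1/(-27.0) − 1/(143) = -0.04403, so d_i1 = -22.71 cm.
The intermediate image is 22.71 cm to the left of lens 1 (virtual), which is 11.1 − (-22.71) = 33.81 cm to the left of lens 2, so d_o2 = +33.81 cm.
Lens 2: 1/d_i2 = 1/f₂ − 1/d_o2 = 1/(7.02) − 1/(33.81) = 0.1129, so d_i2 = 8.86 cm.
The final image is real, 8.86 cm to the right of lens 2 (overall magnification ≈ -0.042).

8.86 cm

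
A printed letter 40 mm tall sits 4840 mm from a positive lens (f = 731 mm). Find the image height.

1/d_i = 1/f − 1/d_o = 1/(731.0) − 1/(4840) = 0.001161, so d_i = 861.0 mm.
m = −d_i/d_o = -0.1779.
|h_i| = |m|·h_o = 0.1779 × 40 = 7.12 mm. The image is real, inverted and reduced, on the far side of the lens.

7.12 mm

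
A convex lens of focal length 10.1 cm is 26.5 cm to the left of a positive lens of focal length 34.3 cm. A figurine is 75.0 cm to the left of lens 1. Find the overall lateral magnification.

m = -0.274

Lens 1: 1/d_i1 = 1/(10.1) − 1/(75.0) = 0.08568, so d_i1 = 11.67 cm; m₁ = −d_i1/d_o1 = -0.1556.
d_o2 = 26.5 − (11.67) = 14.83 cm.
Lens 2: 1/d_i2 = 1/(34.3) − 1/(14.83) = -0.03828, so d_i2 = -26.13 cm; m₂ = −d_i2/d_o2 = +1.762.
m = m₁·m₂ = (-0.1556)(+1.762) = -0.274.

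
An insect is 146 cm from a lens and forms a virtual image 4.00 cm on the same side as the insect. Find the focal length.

f = -4.11 cm (diverging)

Virtual image ⇒ d_i = −4.00 cm.
1/f = 1/d_o + 1/d_i = 1/(146) + 1/(-4.00) = -0.2432, so f = -4.11 cm.
Since f is negative, the lens is diverging.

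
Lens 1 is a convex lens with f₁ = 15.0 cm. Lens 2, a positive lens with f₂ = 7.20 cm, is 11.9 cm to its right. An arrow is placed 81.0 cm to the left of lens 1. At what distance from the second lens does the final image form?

3.42 cm

Lens 1: 1/d_i1 = 1/f₁ − 1/d_o1 = 1/(15.0) − 1/(81.0) = 0.05432, so d_i1 = 18.41 cm.
The intermediate image is 18.41 cm to the right of lens 1, which lies 6.510 cm to the right of lens 2 — a virtual object — so d_o2 = −6.510 cm.
Lens 2: 1/d_i2 = 1/f₂ − 1/d_o2 = 1/(7.20) − 1/(-6.510) = 0.2925, so d_i2 = 3.42 cm.
The final image is real, 3.42 cm to the right of lens 2 (overall magnification ≈ -0.12).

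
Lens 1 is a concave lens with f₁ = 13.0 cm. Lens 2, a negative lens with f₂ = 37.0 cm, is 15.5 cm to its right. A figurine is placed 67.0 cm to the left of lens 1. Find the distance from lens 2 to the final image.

15.4 cm

Lens 1 is diverging, so f₁ = −13.0 cm.
Lens 1: 1/d_i1 = 1/f₁ − 1/d_o1 = 1/(-13.0) − 1/(67.0) = -0.09185, so d_i1 = -10.89 cm.
The intermediate image is 10.89 cm to the left of lens 1 (virtual), which is 15.5 − (-10.89) = 26.39 cm to the left of lens 2, so d_o2 = +26.39 cm.
Lens 2 is diverging, so f₂ = −37.0 cm.
Lens 2: 1/d_i2 = 1/f₂ − 1/d_o2 = 1/(-37.0) − 1/(26.39) = -0.06492, so d_i2 = -15.4 cm.
The final image is virtual, 15.4 cm to the left of lens 2 (overall magnification ≈ 0.095).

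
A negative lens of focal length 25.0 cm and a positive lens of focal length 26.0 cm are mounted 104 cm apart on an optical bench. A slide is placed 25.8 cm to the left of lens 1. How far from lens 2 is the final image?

33.5 cm

Lens 1 is diverging, so f₁ = −25.0 cm.
Lens 1: 1/d_i1 = 1/f₁ − 1/d_o1 = 1/(-25.0) − 1/(25.8) = -0.07876, so d_i1 = -12.70 cm.
The intermediate image is 12.70 cm to the left of lens 1 (virtual), which is 104 − (-12.70) = 116.7 cm to the left of lens 2, so d_o2 = +116.7 cm.
Lens 2: 1/d_i2 = 1/f₂ − 1/d_o2 = 1/(26.0) − 1/(116.7) = 0.02989, so d_i2 = 33.5 cm.
The final image is real, 33.5 cm to the right of lens 2 (overall magnification ≈ -0.14).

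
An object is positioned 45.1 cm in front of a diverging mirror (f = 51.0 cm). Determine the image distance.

23.9 cm

For a diverging mirror, f = -51.0 cm.
Mirror equation: 1/v = 1/f − 1/u = 1/(-51.00) − 1/(45.1) = -0.01961 − 0.02217 = -0.04178, so v = -23.9 cm.
The image is virtual, upright and reduced, behind the mirror.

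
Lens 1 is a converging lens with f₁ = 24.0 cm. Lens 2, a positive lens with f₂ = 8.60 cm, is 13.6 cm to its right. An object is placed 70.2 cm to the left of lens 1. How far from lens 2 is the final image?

6.25 cm

Lens 1: 1/d_i1 = 1/f₁ − 1/d_o1 = 1/(24.0) − 1/(70.2) = 0.02742, so d_i1 = 36.47 cm.
The intermediate image is 36.47 cm to the right of lens 1, which lies 22.87 cm to the right of lens 2 — a virtual object — so d_o2 = −22.87 cm.
Lens 2: 1/d_i2 = 1/f₂ − 1/d_o2 = 1/(8.60) − 1/(-22.87) = 0.1600, so d_i2 = 6.25 cm.
The final image is real, 6.25 cm to the right of lens 2 (overall magnification ≈ -0.14).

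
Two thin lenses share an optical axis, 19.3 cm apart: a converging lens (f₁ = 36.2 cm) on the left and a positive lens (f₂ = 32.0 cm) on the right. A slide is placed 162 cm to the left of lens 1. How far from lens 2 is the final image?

14.7 cm

Lens 1: 1/d_i1 = 1/f₁ − 1/d_o1 = 1/(36.2) − 1/(162) = 0.02145, so d_i1 = 46.62 cm.
The intermediate image is 46.62 cm to the right of lens 1, which lies 27.32 cm to the right of lens 2 — a virtual object — so d_o2 = −27.32 cm.
Lens 2: 1/d_i2 = 1/f₂ − 1/d_o2 = 1/(32.0) − 1/(-27.32) = 0.06785, so d_i2 = 14.7 cm.
The final image is real, 14.7 cm to the right of lens 2 (overall magnification ≈ -0.16).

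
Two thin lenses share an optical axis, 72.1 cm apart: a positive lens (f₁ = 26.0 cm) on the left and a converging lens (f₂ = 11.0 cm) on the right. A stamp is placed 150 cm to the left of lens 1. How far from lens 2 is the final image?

15.1 cm

Lens 1: 1/d_i1 = 1/f₁ − 1/d_o1 = 1/(26.0) − 1/(150) = 0.03179, so d_i1 = 31.45 cm.
The intermediate image is 31.45 cm to the right of lens 1, which is 72.1 − (31.45) = 40.65 cm to the left of lens 2, so d_o2 = +40.65 cm.
Lens 2: 1/d_i2 = 1/f₂ − 1/d_o2 = 1/(11.0) − 1/(40.65) = 0.06631, so d_i2 = 15.1 cm.
The final image is real, 15.1 cm to the right of lens 2 (overall magnification ≈ 0.078).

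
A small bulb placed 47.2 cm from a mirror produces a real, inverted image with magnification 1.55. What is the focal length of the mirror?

f = 28.7 cm (concave)

m = −d_i/d_o ⇒ d_i = −m·d_o = −(-1.55)·(47.2) = 73.16 cm.
1/f = 1/d_o + 1/d_i = 1/(47.2) + 1/(73.16) = 0.03486, so f = 28.7 cm.
Since f is positive, the mirror is concave.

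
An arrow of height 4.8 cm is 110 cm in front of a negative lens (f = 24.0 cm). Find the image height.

0.860 cm

For a negative lens, f = -24.0 cm.
1/d_i = 1/f − 1/d_o = 1/(-24.00) − 1/(110) = -0.05076, so d_i = -19.70 cm.
m = −d_i/d_o = +0.1791.
|h_i| = |m|·h_o = 0.1791 × 4.8 = 0.860 cm. The image is virtual, upright and reduced, on the same side as the object.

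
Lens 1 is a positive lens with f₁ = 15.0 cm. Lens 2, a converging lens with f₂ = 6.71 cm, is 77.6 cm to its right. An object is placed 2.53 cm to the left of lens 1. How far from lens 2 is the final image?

Lens 1: 1/d_i1 = 1/f₁ − 1/d_o1 = 1/(15.0) − 1/(2.53) = -0.3286, so d_i1 = -3.043 cm.
The intermediate image is 3.043 cm to the left of lens 1 (virtual), which is 77.6 − (-3.043) = 80.64 cm to the left of lens 2, so d_o2 = +80.64 cm.
Lens 2: 1/d_i2 = 1/f₂ − 1/d_o2 = 1/(6.71) − 1/(80.64) = 0.1366, so d_i2 = 7.32 cm.
The final image is real, 7.32 cm to the right of lens 2 (overall magnification ≈ -0.11).

7.32 cm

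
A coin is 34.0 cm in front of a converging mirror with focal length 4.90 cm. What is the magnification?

1/d_i = 1/f − 1/d_o = 1/(4.900) − 1/(34.0) = 0.1747, so d_i = 5.725 cm.
m = −d_i/d_o = −(5.725)/(34.0) = -0.168.
The image is real, inverted and reduced, in front of the mirror.

m = -0.168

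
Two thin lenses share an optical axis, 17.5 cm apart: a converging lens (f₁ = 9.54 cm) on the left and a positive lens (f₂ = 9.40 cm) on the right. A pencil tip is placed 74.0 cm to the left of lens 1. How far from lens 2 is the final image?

21.6 cm

Lens 1: 1/d_i1 = 1/f₁ − 1/d_o1 = 1/(9.54) − 1/(74.0) = 0.09131, so d_i1 = 10.95 cm.
The intermediate image is 10.95 cm to the right of lens 1, which is 17.5 − (10.95) = 6.550 cm to the left of lens 2, so d_o2 = +6.550 cm.
Lens 2: 1/d_i2 = 1/f₂ − 1/d_o2 = 1/(9.40) − 1/(6.550) = -0.04629, so d_i2 = -21.6 cm.
The final image is virtual, 21.6 cm to the left of lens 2 (overall magnification ≈ -0.49).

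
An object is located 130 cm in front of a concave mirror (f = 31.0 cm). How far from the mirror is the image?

40.7 cm

Mirror equation: 1/s_i = 1/f − 1/s_o = 1/(31.00) − 1/(130) = 0.03226 − 0.007692 = 0.02457, so s_i = 40.7 cm.
The image is real, inverted and reduced, in front of the mirror.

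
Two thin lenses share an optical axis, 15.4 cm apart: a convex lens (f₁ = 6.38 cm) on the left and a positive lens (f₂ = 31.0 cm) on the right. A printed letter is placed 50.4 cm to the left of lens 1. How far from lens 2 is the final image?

11.0 cm

Lens 1: 1/d_i1 = 1/f₁ − 1/d_o1 = 1/(6.38) − 1/(50.4) = 0.1369, so d_i1 = 7.305 cm.
The intermediate image is 7.305 cm to the right of lens 1, which is 15.4 − (7.305) = 8.095 cm to the left of lens 2, so d_o2 = +8.095 cm.
Lens 2: 1/d_i2 = 1/f₂ − 1/d_o2 = 1/(31.0) − 1/(8.095) = -0.09127, so d_i2 = -11.0 cm.
The final image is virtual, 11.0 cm to the left of lens 2 (overall magnification ≈ -0.20).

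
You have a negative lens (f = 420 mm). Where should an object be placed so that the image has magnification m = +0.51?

For a negative lens, f = -420 mm.
m = −d_i/d_o ⇒ d_i = −m·d_o.
1/f = 1/d_o + 1/d_i = 1/d_o − 1/(m·d_o) = (1 − 1/m)/d_o, so d_o = f(1 − 1/m) = (-420.0)(1 − 1/(+0.51)) = 404 mm.

404 mm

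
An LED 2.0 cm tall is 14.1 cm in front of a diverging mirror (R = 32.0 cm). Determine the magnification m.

f = R/2 = 32.0/2 = 16.00 cm; for a diverging mirror, f = -16.00 cm.
1/d_i = 1/f − 1/d_o = 1/(-16.00) − 1/(14.1) = -0.1334, so d_i = -7.495 cm.
m = −d_i/d_o = −(-7.495)/(14.1) = +0.532.
The image is virtual, upright and reduced, behind the mirror.

m = +0.532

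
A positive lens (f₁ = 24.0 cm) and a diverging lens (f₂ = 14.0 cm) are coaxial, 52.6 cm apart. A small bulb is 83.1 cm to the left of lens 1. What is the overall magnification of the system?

Lens 1: 1/d_i1 = 1/(24.0) − 1/(83.1) = 0.02963, so d_i1 = 33.75 cm; m₁ = −d_i1/d_o1 = -0.4061.
d_o2 = 52.6 − (33.75) = 18.85 cm.
f₂ = −14.0 cm (diverging).
Lens 2: 1/d_i2 = 1/(-14.0) − 1/(18.85) = -0.1245, so d_i2 = -8.033 cm; m₂ = −d_i2/d_o2 = +0.4262.
m = m₁·m₂ = (-0.4061)(+0.4262) = -0.173.

m = -0.173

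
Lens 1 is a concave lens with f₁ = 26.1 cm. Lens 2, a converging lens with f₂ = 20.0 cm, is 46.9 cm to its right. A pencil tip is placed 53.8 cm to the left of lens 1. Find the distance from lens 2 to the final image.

Lens 1 is diverging, so f₁ = −26.1 cm.
Lens 1: 1/d_i1 = 1/f₁ − 1/d_o1 = 1/(-26.1) − 1/(53.8) = -0.05690, so d_i1 = -17.57 cm.
The intermediate image is 17.57 cm to the left of lens 1 (virtual), which is 46.9 − (-17.57) = 64.47 cm to the left of lens 2, so d_o2 = +64.47 cm.
Lens 2: 1/d_i2 = 1/f₂ − 1/d_o2 = 1/(20.0) − 1/(64.47) = 0.03449, so d_i2 = 29.0 cm.
The final image is real, 29.0 cm to the right of lens 2 (overall magnification ≈ -0.15).

29.0 cm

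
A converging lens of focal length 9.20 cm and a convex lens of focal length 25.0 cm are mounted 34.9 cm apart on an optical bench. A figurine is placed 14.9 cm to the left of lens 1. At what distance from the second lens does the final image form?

19.2 cm

Lens 1: 1/d_i1 = 1/f₁ − 1/d_o1 = 1/(9.20) − 1/(14.9) = 0.04158, so d_i1 = 24.05 cm.
The intermediate image is 24.05 cm to the right of lens 1, which is 34.9 − (24.05) = 10.85 cm to the left of lens 2, so d_o2 = +10.85 cm.
Lens 2: 1/d_i2 = 1/f₂ − 1/d_o2 = 1/(25.0) − 1/(10.85) = -0.05217, so d_i2 = -19.2 cm.
The final image is virtual, 19.2 cm to the left of lens 2 (overall magnification ≈ -2.9).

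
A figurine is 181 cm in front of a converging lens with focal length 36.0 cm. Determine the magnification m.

1/d_i = 1/f − 1/d_o = 1/(36.00) − 1/(181) = 0.02225, so d_i = 44.94 cm.
m = −d_i/d_o = −(44.94)/(181) = -0.248.
The image is real, inverted and reduced, on the far side of the lens.

m = -0.248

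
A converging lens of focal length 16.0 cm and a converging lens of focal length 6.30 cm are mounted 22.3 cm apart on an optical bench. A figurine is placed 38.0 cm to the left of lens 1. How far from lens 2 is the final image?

Lens 1: 1/d_i1 = 1/f₁ − 1/d_o1 = 1/(16.0) − 1/(38.0) = 0.03618, so d_i1 = 27.64 cm.
The intermediate image is 27.64 cm to the right of lens 1, which lies 5.340 cm to the right of lens 2 — a virtual object — so d_o2 = −5.340 cm.
Lens 2: 1/d_i2 = 1/f₂ − 1/d_o2 = 1/(6.30) − 1/(-5.340) = 0.3460, so d_i2 = 2.89 cm.
The final image is real, 2.89 cm to the right of lens 2 (overall magnification ≈ -0.39).

2.89 cm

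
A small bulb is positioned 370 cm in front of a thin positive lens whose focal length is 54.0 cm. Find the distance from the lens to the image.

63.2 cm

Lens equation: 1/v = 1/f − 1/u = 1/(54.00) − 1/(370) = 0.01852 − 0.002703 = 0.01582, so v = 63.2 cm.
The image is real, inverted and reduced, on the far side of the lens.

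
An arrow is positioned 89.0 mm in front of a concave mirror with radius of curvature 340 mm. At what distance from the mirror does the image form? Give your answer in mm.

187 mm

f = R/2 = 340/2 = 170.0 mm.
Mirror equation: 1/s_i = 1/f − 1/s_o = 1/(170.0) − 1/(89.0) = 0.005882 − 0.01124 = -0.005354, so s_i = -187 mm.
The image is virtual, upright and enlarged, behind the mirror.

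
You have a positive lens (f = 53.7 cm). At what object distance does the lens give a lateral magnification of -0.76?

124 cm

m = −d_i/d_o ⇒ d_i = −m·d_o.
1/f = 1/d_o + 1/d_i = 1/d_o − 1/(m·d_o) = (1 − 1/m)/d_o, so d_o = f(1 − 1/m) = (53.70)(1 − 1/(-0.76)) = 124 cm.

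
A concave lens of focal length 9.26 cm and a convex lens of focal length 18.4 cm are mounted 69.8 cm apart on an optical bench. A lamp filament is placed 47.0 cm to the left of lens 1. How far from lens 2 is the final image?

Lens 1 is diverging, so f₁ = −9.26 cm.
Lens 1: 1/d_i1 = 1/f₁ − 1/d_o1 = 1/(-9.26) − 1/(47.0) = -0.1293, so d_i1 = -7.736 cm.
The intermediate image is 7.736 cm to the left of lens 1 (virtual), which is 69.8 − (-7.736) = 77.54 cm to the left of lens 2, so d_o2 = +77.54 cm.
Lens 2: 1/d_i2 = 1/f₂ − 1/d_o2 = 1/(18.4) − 1/(77.54) = 0.04145, so d_i2 = 24.1 cm.
The final image is real, 24.1 cm to the right of lens 2 (overall magnification ≈ -0.051).

24.1 cm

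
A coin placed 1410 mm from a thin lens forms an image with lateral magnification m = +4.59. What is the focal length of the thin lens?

m = −d_i/d_o ⇒ d_i = −m·d_o = −(+4.59)·(1410) = -6472 mm.
1/f = 1/d_o + 1/d_i = 1/(1410) + 1/(-6472) = 0.0005547, so f = 1800 mm.
Since f is positive, the thin lens is converging.

f = 1800 mm (converging)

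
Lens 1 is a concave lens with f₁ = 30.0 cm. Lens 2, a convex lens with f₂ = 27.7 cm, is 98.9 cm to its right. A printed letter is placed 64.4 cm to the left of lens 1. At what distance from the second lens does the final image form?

36.1 cm

Lens 1 is diverging, so f₁ = −30.0 cm.
Lens 1: 1/d_i1 = 1/f₁ − 1/d_o1 = 1/(-30.0) − 1/(64.4) = -0.04886, so d_i1 = -20.47 cm.
The intermediate image is 20.47 cm to the left of lens 1 (virtual), which is 98.9 − (-20.47) = 119.4 cm to the left of lens 2, so d_o2 = +119.4 cm.
Lens 2: 1/d_i2 = 1/f₂ − 1/d_o2 = 1/(27.7) − 1/(119.4) = 0.02773, so d_i2 = 36.1 cm.
The final image is real, 36.1 cm to the right of lens 2 (overall magnification ≈ -0.096).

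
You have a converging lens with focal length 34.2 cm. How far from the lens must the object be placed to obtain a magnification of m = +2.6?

21.0 cm

m = −d_i/d_o ⇒ d_i = −m·d_o.
1/f = 1/d_o + 1/d_i = 1/d_o − 1/(m·d_o) = (1 − 1/m)/d_o, so d_o = f(1 − 1/m) = (34.20)(1 − 1/(+2.6)) = 21.0 cm.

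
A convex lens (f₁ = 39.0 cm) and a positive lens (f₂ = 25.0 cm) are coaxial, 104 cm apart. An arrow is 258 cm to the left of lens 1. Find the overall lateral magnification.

m = +0.135

Lens 1: 1/d_i1 = 1/(39.0) − 1/(258) = 0.02177, so d_i1 = 45.95 cm; m₁ = −d_i1/d_o1 = -0.1781.
d_o2 = 104 − (45.95) = 58.05 cm.
Lens 2: 1/d_i2 = 1/(25.0) − 1/(58.05) = 0.02277, so d_i2 = 43.91 cm; m₂ = −d_i2/d_o2 = -0.7564.
m = m₁·m₂ = (-0.1781)(-0.7564) = +0.135.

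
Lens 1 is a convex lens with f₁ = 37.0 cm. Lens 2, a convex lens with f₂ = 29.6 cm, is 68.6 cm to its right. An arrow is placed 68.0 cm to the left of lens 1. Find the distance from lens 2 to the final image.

Lens 1: 1/d_i1 = 1/f₁ − 1/d_o1 = 1/(37.0) − 1/(68.0) = 0.01232, so d_i1 = 81.16 cm.
The intermediate image is 81.16 cm to the right of lens 1, which lies 12.56 cm to the right of lens 2 — a virtual object — so d_o2 = −12.56 cm.
Lens 2: 1/d_i2 = 1/f₂ − 1/d_o2 = 1/(29.6) − 1/(-12.56) = 0.1134, so d_i2 = 8.82 cm.
The final image is real, 8.82 cm to the right of lens 2 (overall magnification ≈ -0.84).

8.82 cm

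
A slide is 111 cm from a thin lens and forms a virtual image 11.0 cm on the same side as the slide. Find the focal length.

Virtual image ⇒ d_i = −11.0 cm.
1/f = 1/d_o + 1/d_i = 1/(111) + 1/(-11.0) = -0.08190, so f = -12.2 cm.
Since f is negative, the thin lens is diverging.

f = -12.2 cm (diverging)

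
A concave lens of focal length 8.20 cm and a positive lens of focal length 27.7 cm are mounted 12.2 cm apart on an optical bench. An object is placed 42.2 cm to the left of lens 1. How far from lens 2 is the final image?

61.2 cm

Lens 1 is diverging, so f₁ = −8.20 cm.
Lens 1: 1/d_i1 = 1/f₁ − 1/d_o1 = 1/(-8.20) − 1/(42.2) = -0.1456, so d_i1 = -6.866 cm.
The intermediate image is 6.866 cm to the left of lens 1 (virtual), which is 12.2 − (-6.866) = 19.07 cm to the left of lens 2, so d_o2 = +19.07 cm.
Lens 2: 1/d_i2 = 1/f₂ − 1/d_o2 = 1/(27.7) − 1/(19.07) = -0.01634, so d_i2 = -61.2 cm.
The final image is virtual, 61.2 cm to the left of lens 2 (overall magnification ≈ 0.52).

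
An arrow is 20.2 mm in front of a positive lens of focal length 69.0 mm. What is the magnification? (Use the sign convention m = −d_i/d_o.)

m = +1.41

1/d_i = 1/f − 1/d_o = 1/(69.00) − 1/(20.2) = -0.03501, so d_i = -28.56 mm.
m = −d_i/d_o = −(-28.56)/(20.2) = +1.41.
The image is virtual, upright and enlarged, on the same side as the object.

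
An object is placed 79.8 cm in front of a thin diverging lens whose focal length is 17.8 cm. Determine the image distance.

For a diverging lens, f = -17.8 cm.
Lens equation: 1/s_i = 1/f − 1/s_o = 1/(-17.80) − 1/(79.8) = -0.05618 − 0.01253 = -0.06871, so s_i = -14.6 cm.
The image is virtual, upright and reduced, on the same side as the object.

14.6 cm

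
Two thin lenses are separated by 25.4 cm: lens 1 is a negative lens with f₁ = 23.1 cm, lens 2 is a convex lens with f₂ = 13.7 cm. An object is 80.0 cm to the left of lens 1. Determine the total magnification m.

f₁ = −23.1 cm (diverging).
Lens 1: 1/d_i1 = 1/(-23.1) − 1/(80.0) = -0.05579, so d_i1 = -17.92 cm; m₁ = −d_i1/d_o1 = +0.2240.
d_o2 = 25.4 − (-17.92) = 43.32 cm.
Lens 2: 1/d_i2 = 1/(13.7) − 1/(43.32) = 0.04991, so d_i2 = 20.04 cm; m₂ = −d_i2/d_o2 = -0.4625.
m = m₁·m₂ = (+0.2240)(-0.4625) = -0.104.

m = -0.104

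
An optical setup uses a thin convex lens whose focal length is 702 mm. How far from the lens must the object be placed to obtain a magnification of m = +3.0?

m = −d_i/d_o ⇒ d_i = −m·d_o.
1/f = 1/d_o + 1/d_i = 1/d_o − 1/(m·d_o) = (1 − 1/m)/d_o, so d_o = f(1 − 1/m) = (702.0)(1 − 1/(+3.0)) = 468 mm.

468 mm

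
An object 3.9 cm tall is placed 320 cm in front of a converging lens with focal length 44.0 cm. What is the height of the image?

0.622 cm

1/d_i = 1/f − 1/d_o = 1/(44.00) − 1/(320) = 0.01960, so d_i = 51.01 cm.
m = −d_i/d_o = -0.1594.
|h_i| = |m|·h_o = 0.1594 × 3.9 = 0.622 cm. The image is real, inverted and reduced, on the far side of the lens.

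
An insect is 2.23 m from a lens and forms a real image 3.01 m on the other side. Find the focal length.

Real image ⇒ d_i = +3.01 m.
1/f = 1/d_o + 1/d_i = 1/(2.23) + 1/(3.01) = 0.7807, so f = 1.28 m.
Since f is positive, the lens is converging.

f = 1.28 m (converging)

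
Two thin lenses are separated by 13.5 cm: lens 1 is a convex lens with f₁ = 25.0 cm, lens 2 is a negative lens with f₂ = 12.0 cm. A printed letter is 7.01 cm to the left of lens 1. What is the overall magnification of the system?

m = +0.473

Lens 1: 1/d_i1 = 1/(25.0) − 1/(7.01) = -0.1027, so d_i1 = -9.742 cm; m₁ = −d_i1/d_o1 = +1.390.
d_o2 = 13.5 − (-9.742) = 23.24 cm.
f₂ = −12.0 cm (diverging).
Lens 2: 1/d_i2 = 1/(-12.0) − 1/(23.24) = -0.1264, so d_i2 = -7.914 cm; m₂ = −d_i2/d_o2 = +0.3405.
m = m₁·m₂ = (+1.390)(+0.3405) = +0.473.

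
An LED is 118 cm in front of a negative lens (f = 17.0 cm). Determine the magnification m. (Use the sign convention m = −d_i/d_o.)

For a negative lens, f = -17.0 cm.
1/d_i = 1/f − 1/d_o = 1/(-17.00) − 1/(118) = -0.06730, so d_i = -14.86 cm.
m = −d_i/d_o = −(-14.86)/(118) = +0.126.
The image is virtual, upright and reduced, on the same side as the object.

m = +0.126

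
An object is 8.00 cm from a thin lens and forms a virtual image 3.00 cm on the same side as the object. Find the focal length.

Virtual image ⇒ d_i = −3.00 cm.
1/f = 1/d_o + 1/d_i = 1/(8.00) + 1/(-3.00) = -0.2083, so f = -4.80 cm.
Since f is negative, the thin lens is diverging.

f = -4.80 cm (diverging)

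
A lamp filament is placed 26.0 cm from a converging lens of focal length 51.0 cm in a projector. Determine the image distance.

53.0 cm

Thin-lens equation: 1/v = 1/f − 1/u = 1/(51.00) − 1/(26.0) = 0.01961 − 0.03846 = -0.01885, so v = -53.0 cm.
The image is virtual, upright and enlarged, on the same side as the object.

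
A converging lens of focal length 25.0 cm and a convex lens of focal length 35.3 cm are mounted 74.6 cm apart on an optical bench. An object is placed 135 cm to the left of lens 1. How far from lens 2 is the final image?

180 cm

Lens 1: 1/d_i1 = 1/f₁ − 1/d_o1 = 1/(25.0) − 1/(135) = 0.03259, so d_i1 = 30.68 cm.
The intermediate image is 30.68 cm to the right of lens 1, which is 74.6 − (30.68) = 43.92 cm to the left of lens 2, so d_o2 = +43.92 cm.
Lens 2: 1/d_i2 = 1/f₂ − 1/d_o2 = 1/(35.3) − 1/(43.92) = 0.005560, so d_i2 = 180 cm.
The final image is real, 180 cm to the right of lens 2 (overall magnification ≈ 0.93).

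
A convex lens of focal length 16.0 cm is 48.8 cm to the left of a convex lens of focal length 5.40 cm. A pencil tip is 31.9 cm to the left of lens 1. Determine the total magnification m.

Lens 1: 1/d_i1 = 1/(16.0) − 1/(31.9) = 0.03115, so d_i1 = 32.10 cm; m₁ = −d_i1/d_o1 = -1.006.
d_o2 = 48.8 − (32.10) = 16.70 cm.
Lens 2: 1/d_i2 = 1/(5.40) − 1/(16.70) = 0.1253, so d_i2 = 7.981 cm; m₂ = −d_i2/d_o2 = -0.4779.
m = m₁·m₂ = (-1.006)(-0.4779) = +0.481.

m = +0.481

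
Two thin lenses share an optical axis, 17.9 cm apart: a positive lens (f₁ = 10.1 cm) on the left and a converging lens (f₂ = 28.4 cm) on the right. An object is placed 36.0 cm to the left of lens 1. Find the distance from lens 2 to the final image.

4.47 cm

Lens 1: 1/d_i1 = 1/f₁ − 1/d_o1 = 1/(10.1) − 1/(36.0) = 0.07123, so d_i1 = 14.04 cm.
The intermediate image is 14.04 cm to the right of lens 1, which is 17.9 − (14.04) = 3.860 cm to the left of lens 2, so d_o2 = +3.860 cm.
Lens 2: 1/d_i2 = 1/f₂ − 1/d_o2 = 1/(28.4) − 1/(3.860) = -0.2239, so d_i2 = -4.47 cm.
The final image is virtual, 4.47 cm to the left of lens 2 (overall magnification ≈ -0.45).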